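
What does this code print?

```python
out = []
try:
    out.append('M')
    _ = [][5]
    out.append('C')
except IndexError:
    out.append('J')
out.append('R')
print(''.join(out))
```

Execution trace: 'M' (try body) → 'J' (except IndexError) → 'R' (after the try/except). Output: MJR

Answer: MJR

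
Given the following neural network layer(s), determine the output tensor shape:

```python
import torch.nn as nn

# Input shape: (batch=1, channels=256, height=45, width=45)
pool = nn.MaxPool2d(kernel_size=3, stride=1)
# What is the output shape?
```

Input: (1, 256, 45, 45) -> Output: (1, 256, 43, 43)

Answer: (1, 256, 43, 43)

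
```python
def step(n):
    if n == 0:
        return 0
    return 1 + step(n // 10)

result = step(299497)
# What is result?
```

Count of digits of 299497: 6

Answer: 6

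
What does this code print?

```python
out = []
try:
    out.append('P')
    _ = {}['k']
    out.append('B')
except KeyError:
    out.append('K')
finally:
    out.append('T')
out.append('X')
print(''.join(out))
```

Execution trace: 'P' (try body) → 'K' (except KeyError) → 'T' (finally) → 'X' (after the try/except). Output: PKTX

Answer: PKTX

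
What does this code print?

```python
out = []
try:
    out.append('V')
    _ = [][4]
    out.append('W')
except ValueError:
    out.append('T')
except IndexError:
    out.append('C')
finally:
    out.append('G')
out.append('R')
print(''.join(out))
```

Execution trace: 'V' (try body) → 'C' (except IndexError) → 'G' (finally) → 'R' (after the try/except). Output: VCGR

Answer: VCGR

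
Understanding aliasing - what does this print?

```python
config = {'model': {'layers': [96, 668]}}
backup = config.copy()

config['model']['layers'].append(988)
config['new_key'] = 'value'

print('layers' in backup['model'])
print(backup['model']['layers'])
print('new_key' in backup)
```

Key concept: shallow copy gotcha with nested dict.
Step by step:
`config = {'model': {'layers': [96, 668]}}` → config = {'model': {'layers': [96, 668]}}
`backup = config.copy()` → backup = {'model': {'layers': [96, 668]}}
`config['model']['layers'].append(988)` → config = {'model': {'layers': [96, 668, 988]}}; backup = {'model': {'layers': [96, 668, 988]}}
`config['new_key'] = 'value'` → config = {'model': {'layers': [96, 668, 988]}, 'new_key': 'value'}
`print('layers' in backup['model'])` → prints True
`print(backup['model']['layers'])` → prints [96, 668, 988]
`print('new_key' in backup)` → prints False

Answer:
True
[96, 668, 988]
False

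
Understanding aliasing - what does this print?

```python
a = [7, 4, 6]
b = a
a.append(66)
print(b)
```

Key concept: basic list aliasing.
Step by step:
`a = [7, 4, 6]` → a = [7, 4, 6]
`b = a` → b = [7, 4, 6] (same object as a)
`a.append(66)` → a = [7, 4, 6, 66] (same object as b); b = [7, 4, 6, 66] (same object as a)
`print(b)` → prints [7, 4, 6, 66]

Answer: [7, 4, 6, 66]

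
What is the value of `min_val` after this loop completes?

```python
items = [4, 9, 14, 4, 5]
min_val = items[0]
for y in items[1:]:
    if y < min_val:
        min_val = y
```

Minimum of [4, 9, 14, 4, 5]
`min_val` takes the values: 4

Answer: 4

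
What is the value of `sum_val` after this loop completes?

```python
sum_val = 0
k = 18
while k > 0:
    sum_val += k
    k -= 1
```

Sum 18 down to 1
`sum_val` takes the values: 0 → 18 → 35 → 51 → 66 → 80 → 93 → 105 → 116 → 126 → 135 → 143 → 150 → 156 → 161 → 165 → 168 → 170 → 171

Answer: 171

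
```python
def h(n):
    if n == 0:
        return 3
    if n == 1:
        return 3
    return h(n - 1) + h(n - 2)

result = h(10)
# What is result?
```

Build up from base cases: h(0)=3, h(1)=3, h(2)=6, h(3)=9, h(4)=15, h(5)=24, h(6)=39, ..., h(10)=267

Answer: 267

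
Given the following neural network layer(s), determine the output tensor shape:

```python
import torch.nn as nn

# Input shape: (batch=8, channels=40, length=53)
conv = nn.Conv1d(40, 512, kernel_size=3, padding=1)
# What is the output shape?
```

Input: (8, 40, 53) -> Output: (8, 512, 53)

Answer: (8, 512, 53)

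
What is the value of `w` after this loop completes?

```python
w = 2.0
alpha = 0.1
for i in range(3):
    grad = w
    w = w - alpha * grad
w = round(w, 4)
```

Gradient descent: w = 2.0 * (1 - 0.1)^3
`w` takes the values: 2.0 → 1.8 → 1.62 → 1.458

Answer: 1.458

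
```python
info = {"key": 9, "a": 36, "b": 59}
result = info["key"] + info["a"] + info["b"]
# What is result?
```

Trace:
`info = {"key": 9, "a": 36, "b": 59}` → info = {'key': 9, 'a': 36, 'b': 59}
`result = info["key"] + info["a"] + info["b"]` → result = 104
So result = 104

Answer: 104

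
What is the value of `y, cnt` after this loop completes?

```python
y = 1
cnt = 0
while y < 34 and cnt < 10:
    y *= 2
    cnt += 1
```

Double until >= 34 or 10 iterations
`y, cnt` takes the values: (1, 0) → (2, 0) → (2, 1) → (4, 1) → (4, 2) → (8, 2) → (8, 3) → (16, 3) → (16, 4) → (32, 4) → (32, 5) → (64, 5) → (64, 6)

Answer: 64, 6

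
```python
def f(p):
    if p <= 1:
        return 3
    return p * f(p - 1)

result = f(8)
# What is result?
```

f(8) = 8 * 7 * 6 * 5 * 4 * 3 * 2 * 3 = 120960

Answer: 120960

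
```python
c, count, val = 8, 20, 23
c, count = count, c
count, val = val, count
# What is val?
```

Trace:
`c, count, val = 8, 20, 23` → c = 8; count = 20; val = 23
`c, count = count, c` → c = 20; count = 8
`count, val = val, count` → count = 23; val = 8
So val = 8

Answer: 8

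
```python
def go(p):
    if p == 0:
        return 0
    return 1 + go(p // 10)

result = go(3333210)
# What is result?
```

Count of digits of 3333210: 7

Answer: 7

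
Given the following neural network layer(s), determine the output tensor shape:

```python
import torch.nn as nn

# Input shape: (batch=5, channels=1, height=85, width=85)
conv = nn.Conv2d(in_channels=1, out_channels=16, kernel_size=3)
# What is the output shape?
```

Input: (5, 1, 85, 85) -> Output: (5, 16, 83, 83)

Answer: (5, 16, 83, 83)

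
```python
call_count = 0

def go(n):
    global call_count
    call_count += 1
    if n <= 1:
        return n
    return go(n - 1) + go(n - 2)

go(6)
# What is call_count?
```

Calls(n) = 1 + Calls(n-1) + Calls(n-2); Calls(0)=Calls(1)=1. For n=6 this gives 25.

Answer: 25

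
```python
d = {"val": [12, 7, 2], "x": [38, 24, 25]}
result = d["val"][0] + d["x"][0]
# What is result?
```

Trace:
`d = {"val": [12, 7, 2], "x": [38, 24, 25]}` → d = {'val': [12, 7, 2], 'x': [38, 24, 25]}
`result = d["val"][0] + d["x"][0]` → result = 50
So result = 50

Answer: 50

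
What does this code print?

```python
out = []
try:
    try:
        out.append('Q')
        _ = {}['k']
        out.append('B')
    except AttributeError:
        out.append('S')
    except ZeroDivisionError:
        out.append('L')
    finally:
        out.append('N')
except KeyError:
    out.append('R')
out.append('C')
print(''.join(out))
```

Execution trace: 'Q' (try body) → 'N' (finally) → 'R' (outer except KeyError) → 'C' (after the try/except). Output: QNRC

Answer: QNRC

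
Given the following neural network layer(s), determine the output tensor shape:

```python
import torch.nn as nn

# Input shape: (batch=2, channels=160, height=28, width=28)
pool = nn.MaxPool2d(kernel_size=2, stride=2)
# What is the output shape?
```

Input: (2, 160, 28, 28) -> Output: (2, 160, 14, 14)

Answer: (2, 160, 14, 14)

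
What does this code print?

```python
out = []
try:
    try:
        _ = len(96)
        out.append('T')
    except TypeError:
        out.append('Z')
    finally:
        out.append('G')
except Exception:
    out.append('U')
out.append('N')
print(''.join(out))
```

Execution trace: 'Z' (inner except TypeError) → 'G' (inner finally) → 'N' (after the try/except). Output: ZGN

Answer: ZGN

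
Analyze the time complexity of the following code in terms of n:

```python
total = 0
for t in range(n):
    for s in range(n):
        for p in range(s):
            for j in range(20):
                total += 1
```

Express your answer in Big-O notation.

Each loop level contributes: n × n × n × 1. Multiplying the contributions gives O(n^3).

Answer: O(n^3)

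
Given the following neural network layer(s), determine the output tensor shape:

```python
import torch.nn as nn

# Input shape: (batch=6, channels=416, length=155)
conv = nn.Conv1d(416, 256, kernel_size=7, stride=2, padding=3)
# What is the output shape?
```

Input: (6, 416, 155) -> Output: (6, 256, 78)

Answer: (6, 256, 78)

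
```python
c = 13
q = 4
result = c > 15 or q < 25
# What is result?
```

Trace:
`c = 13` → c = 13
`q = 4` → q = 4
`result = c > 15 or q < 25` → result = True
So result = True

Answer: True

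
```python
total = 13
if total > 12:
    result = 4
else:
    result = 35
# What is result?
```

Trace:
`total = 13` → total = 13
`if total > 12: ...` → total > 12 is True → result = 4
So result = 4

Answer: 4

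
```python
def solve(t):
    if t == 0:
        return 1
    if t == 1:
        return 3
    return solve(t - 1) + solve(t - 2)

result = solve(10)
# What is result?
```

Build up from base cases: solve(0)=1, solve(1)=3, solve(2)=4, solve(3)=7, solve(4)=11, solve(5)=18, solve(6)=29, ..., solve(10)=199

Answer: 199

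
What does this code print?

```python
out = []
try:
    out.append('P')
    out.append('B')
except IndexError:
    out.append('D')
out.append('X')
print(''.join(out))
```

Execution trace: 'P' (try body) → 'B' (try body, no exception) → 'X' (after the try/except). Output: PBX

Answer: PBX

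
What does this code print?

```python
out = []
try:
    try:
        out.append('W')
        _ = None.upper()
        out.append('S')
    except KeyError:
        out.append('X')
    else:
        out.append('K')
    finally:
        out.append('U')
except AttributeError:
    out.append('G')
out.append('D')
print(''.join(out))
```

Execution trace: 'W' (try body) → 'U' (finally) → 'G' (outer except AttributeError) → 'D' (after the try/except). Output: WUGD

Answer: WUGD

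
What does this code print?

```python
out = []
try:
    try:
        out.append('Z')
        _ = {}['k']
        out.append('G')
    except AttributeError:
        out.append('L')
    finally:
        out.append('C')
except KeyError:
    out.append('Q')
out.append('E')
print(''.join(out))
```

Execution trace: 'Z' (try body) → 'C' (finally) → 'Q' (outer except KeyError) → 'E' (after the try/except). Output: ZCQE

Answer: ZCQE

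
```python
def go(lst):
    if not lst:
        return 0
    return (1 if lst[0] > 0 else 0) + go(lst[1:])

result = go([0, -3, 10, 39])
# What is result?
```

Count of positive elements in [0, -3, 10, 39] = 2

Answer: 2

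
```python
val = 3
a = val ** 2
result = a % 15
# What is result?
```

Trace:
`val = 3` → val = 3
`a = val ** 2` → a = 9
`result = a % 15` → result = 9
So result = 9

Answer: 9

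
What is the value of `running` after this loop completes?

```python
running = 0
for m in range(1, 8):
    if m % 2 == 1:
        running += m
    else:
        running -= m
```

Add odd, subtract even
`running` takes the values: 0 → 1 → -1 → 2 → -2 → 3 → -3 → 4

Answer: 4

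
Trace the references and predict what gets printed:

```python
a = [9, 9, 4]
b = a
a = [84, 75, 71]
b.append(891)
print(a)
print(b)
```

Key concept: rebinding vs mutation: a is rebound to a new list, b still points at the original.
Step by step:
`a = [9, 9, 4]` → a = [9, 9, 4]
`b = a` → b = [9, 9, 4] (same object as a)
`a = [84, 75, 71]` → a = [84, 75, 71]
`b.append(891)` → b = [9, 9, 4, 891]
`print(a)` → prints [84, 75, 71]
`print(b)` → prints [9, 9, 4, 891]

Answer:
[84, 75, 71]
[9, 9, 4, 891]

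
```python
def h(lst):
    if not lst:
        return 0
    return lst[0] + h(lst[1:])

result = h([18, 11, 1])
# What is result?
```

18 + 11 + 1 + 0 = 30

Answer: 30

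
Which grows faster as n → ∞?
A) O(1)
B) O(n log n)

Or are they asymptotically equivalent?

O(1) vs O(n log n): Higher order terms dominate.

Answer: B) O(n log n) grows faster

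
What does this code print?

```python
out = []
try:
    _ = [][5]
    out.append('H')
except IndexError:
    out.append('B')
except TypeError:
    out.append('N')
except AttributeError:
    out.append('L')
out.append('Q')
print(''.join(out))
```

Execution trace: 'B' (except IndexError) → 'Q' (after the try/except). Output: BQ

Answer: BQ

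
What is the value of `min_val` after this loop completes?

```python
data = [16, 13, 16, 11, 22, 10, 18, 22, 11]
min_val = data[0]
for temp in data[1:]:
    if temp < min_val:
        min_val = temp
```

Minimum of [16, 13, 16, 11, 22, 10, 18, 22, 11]
`min_val` takes the values: 16 → 13 → 11 → 10

Answer: 10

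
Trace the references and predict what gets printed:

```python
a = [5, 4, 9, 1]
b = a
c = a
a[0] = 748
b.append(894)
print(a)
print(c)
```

Key concept: multiple aliases.
Step by step:
`a = [5, 4, 9, 1]` → a = [5, 4, 9, 1]
`b = a` → b = [5, 4, 9, 1] (same object as a)
`c = a` → c = [5, 4, 9, 1] (same object as a, b)
`a[0] = 748` → a = [748, 4, 9, 1] (same object as b, c); b = [748, 4, 9, 1] (same object as a, c); c = [748, 4, 9, 1] (same object as a, b)
`b.append(894)` → a = [748, 4, 9, 1, 894] (same object as b, c); b = [748, 4, 9, 1, 894] (same object as a, c); c = [748, 4, 9, 1, 894] (same object as a, b)
`print(a)` → prints [748, 4, 9, 1, 894]
`print(c)` → prints [748, 4, 9, 1, 894]

Answer:
[748, 4, 9, 1, 894]
[748, 4, 9, 1, 894]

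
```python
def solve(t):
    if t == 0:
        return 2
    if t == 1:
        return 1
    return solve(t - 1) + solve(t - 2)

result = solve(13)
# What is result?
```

Build up from base cases: solve(0)=2, solve(1)=1, solve(2)=3, solve(3)=4, solve(4)=7, solve(5)=11, solve(6)=18, ..., solve(13)=521

Answer: 521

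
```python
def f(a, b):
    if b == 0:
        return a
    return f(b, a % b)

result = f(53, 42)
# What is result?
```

f(53, 42) -> f(42, 11) -> f(11, 9) -> f(9, 2) -> f(2, 1) -> f(1, 0) -> 1

Answer: 1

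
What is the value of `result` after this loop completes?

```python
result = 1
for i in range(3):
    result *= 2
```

2^3 = 8
`result` takes the values: 1 → 2 → 4 → 8

Answer: 8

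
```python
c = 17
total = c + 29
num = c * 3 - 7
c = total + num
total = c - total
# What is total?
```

Trace:
`c = 17` → c = 17
`total = c + 29` → total = 46
`num = c * 3 - 7` → num = 44
`c = total + num` → c = 90
`total = c - total` → total = 44
So total = 44

Answer: 44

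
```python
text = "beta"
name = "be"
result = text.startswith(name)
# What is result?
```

Trace:
`text = "beta"` → text = 'beta'
`name = "be"` → name = 'be'
`result = text.startswith(name)` → result = True
So result = True

Answer: True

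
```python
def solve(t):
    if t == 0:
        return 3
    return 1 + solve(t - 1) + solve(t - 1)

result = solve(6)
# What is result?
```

solve(t) = 1 + 2·solve(t-1), solve(0)=3. Closed form: (3+1)·2^6 - 1 = 255.

Answer: 255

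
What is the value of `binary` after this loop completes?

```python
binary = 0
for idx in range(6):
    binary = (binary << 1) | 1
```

Build 6 consecutive 1-bits: 0b111111
`binary` takes the values: 0 → 1 → 3 → 7 → 15 → 31 → 63

Answer: 63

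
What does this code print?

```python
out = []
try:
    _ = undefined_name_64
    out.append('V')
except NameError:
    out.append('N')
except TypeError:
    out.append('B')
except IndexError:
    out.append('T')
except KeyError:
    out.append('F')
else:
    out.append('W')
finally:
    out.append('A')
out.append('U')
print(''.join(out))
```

Execution trace: 'N' (except NameError) → 'A' (finally) → 'U' (after the try/except). Output: NAU

Answer: NAU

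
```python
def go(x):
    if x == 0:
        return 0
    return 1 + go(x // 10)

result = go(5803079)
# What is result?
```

Count of digits of 5803079: 7

Answer: 7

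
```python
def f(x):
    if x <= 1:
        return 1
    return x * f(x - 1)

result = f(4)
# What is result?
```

f(4) = 4 * 3 * 2 * 1 = 24

Answer: 24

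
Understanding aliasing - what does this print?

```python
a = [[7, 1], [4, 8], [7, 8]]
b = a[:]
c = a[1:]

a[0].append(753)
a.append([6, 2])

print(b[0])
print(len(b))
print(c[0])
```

Key concept: slice with nested mutation.
Step by step:
`a = [[7, 1], [4, 8], [7, 8]]` → a = [[7, 1], [4, 8], [7, 8]]
`b = a[:]` → b = [[7, 1], [4, 8], [7, 8]]
`c = a[1:]` → c = [[4, 8], [7, 8]]
`a[0].append(753)` → a = [[7, 1, 753], [4, 8], [7, 8]]; b = [[7, 1, 753], [4, 8], [7, 8]]
`a.append([6, 2])` → a = [[7, 1, 753], [4, 8], [7, 8], [6, 2]]
`print(b[0])` → prints [7, 1, 753]
`print(len(b))` → prints 3
`print(c[0])` → prints [4, 8]

Answer:
[7, 1, 753]
3
[4, 8]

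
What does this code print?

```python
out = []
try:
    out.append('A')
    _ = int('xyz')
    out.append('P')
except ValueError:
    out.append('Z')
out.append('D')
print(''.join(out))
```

Execution trace: 'A' (try body) → 'Z' (except ValueError) → 'D' (after the try/except). Output: AZD

Answer: AZD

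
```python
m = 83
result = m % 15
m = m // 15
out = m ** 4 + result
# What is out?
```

Trace:
`m = 83` → m = 83
`result = m % 15` → result = 8
`m = m // 15` → m = 5
`out = m ** 4 + result` → out = 633
So out = 633

Answer: 633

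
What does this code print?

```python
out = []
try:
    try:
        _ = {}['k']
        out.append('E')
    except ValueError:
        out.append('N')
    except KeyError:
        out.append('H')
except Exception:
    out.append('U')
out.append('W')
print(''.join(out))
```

Execution trace: 'H' (inner except KeyError) → 'W' (after the try/except). Output: HW

Answer: HW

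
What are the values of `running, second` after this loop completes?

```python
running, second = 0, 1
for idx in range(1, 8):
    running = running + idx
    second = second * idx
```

Sum and factorial of 1 to 7
`running, second` takes the values: (0, 1) → (1, 1) → (3, 1) → (3, 2) → (6, 2) → (6, 6) → (10, 6) → (10, 24) → (15, 24) → (15, 120) → (21, 120) → (21, 720) → (28, 720) → (28, 5040)

Answer: 28, 5040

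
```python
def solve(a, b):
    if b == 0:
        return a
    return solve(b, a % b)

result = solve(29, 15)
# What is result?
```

solve(29, 15) -> solve(15, 14) -> solve(14, 1) -> solve(1, 0) -> 1

Answer: 1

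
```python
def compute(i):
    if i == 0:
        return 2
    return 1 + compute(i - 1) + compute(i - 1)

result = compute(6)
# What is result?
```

compute(i) = 1 + 2·compute(i-1), compute(0)=2. Closed form: (2+1)·2^6 - 1 = 191.

Answer: 191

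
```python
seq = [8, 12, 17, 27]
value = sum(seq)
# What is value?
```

Trace:
`seq = [8, 12, 17, 27]` → seq = [8, 12, 17, 27]
`value = sum(seq)` → value = 64
So value = 64

Answer: 64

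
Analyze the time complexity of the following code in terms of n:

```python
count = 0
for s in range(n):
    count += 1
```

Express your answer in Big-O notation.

Each loop level contributes: n. Multiplying the contributions gives O(n).

Answer: O(n)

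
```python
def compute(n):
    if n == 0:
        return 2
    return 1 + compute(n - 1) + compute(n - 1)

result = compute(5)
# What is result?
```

compute(n) = 1 + 2·compute(n-1), compute(0)=2. Closed form: (2+1)·2^5 - 1 = 95.

Answer: 95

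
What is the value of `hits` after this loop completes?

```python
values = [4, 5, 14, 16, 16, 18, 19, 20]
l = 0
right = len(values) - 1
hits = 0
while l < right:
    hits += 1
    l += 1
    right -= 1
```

Iterations until pointers meet (list length 8)
`hits` takes the values: 0 → 1 → 2 → 3 → 4

Answer: 4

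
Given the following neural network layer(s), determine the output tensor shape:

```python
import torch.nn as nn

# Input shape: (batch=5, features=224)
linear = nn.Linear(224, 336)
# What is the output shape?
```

Input: (5, 224) -> Output: (5, 336)

Answer: (5, 336)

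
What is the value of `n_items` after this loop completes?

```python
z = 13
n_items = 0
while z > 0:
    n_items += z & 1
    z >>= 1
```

Count set bits in 13 (binary: 0b1101)
`n_items` takes the values: 0 → 1 → 2 → 3

Answer: 3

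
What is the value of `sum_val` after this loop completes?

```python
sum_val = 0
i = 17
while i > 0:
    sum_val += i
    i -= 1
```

Sum 17 down to 1
`sum_val` takes the values: 0 → 17 → 33 → 48 → 62 → 75 → 87 → 98 → 108 → 117 → 125 → 132 → 138 → 143 → 147 → 150 → 152 → 153

Answer: 153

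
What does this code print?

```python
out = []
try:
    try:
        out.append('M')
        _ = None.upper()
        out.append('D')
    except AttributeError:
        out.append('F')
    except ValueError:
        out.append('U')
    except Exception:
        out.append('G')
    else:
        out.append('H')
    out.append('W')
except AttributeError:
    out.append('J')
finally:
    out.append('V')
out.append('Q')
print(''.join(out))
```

Execution trace: 'M' (inner try body) → 'F' (inner except AttributeError) → 'W' (try body, no exception) → 'V' (finally) → 'Q' (after the try/except). Output: MFWVQ

Answer: MFWVQ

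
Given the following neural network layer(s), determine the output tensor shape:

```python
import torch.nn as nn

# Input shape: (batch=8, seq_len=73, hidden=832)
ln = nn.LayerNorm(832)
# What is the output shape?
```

Input: (8, 73, 832) -> Output: (8, 73, 832)

Answer: (8, 73, 832)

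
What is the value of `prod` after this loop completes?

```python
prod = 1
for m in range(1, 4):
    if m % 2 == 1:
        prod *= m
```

Product of odd numbers 1 to 3
`prod` takes the values: 1 → 3

Answer: 3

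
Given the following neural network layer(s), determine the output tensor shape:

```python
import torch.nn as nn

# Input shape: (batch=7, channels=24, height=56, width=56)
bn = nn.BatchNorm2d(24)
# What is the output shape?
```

Input: (7, 24, 56, 56) -> Output: (7, 24, 56, 56)

Answer: (7, 24, 56, 56)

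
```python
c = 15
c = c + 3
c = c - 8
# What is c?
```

Trace:
`c = 15` → c = 15
`c = c + 3` → c = 18
`c = c - 8` → c = 10
So c = 10

Answer: 10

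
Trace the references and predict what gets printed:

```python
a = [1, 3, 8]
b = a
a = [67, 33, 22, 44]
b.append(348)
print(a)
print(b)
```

Key concept: rebinding vs mutation: a is rebound to a new list, b still points at the original.
Step by step:
`a = [1, 3, 8]` → a = [1, 3, 8]
`b = a` → b = [1, 3, 8] (same object as a)
`a = [67, 33, 22, 44]` → a = [67, 33, 22, 44]
`b.append(348)` → b = [1, 3, 8, 348]
`print(a)` → prints [67, 33, 22, 44]
`print(b)` → prints [1, 3, 8, 348]

Answer:
[67, 33, 22, 44]
[1, 3, 8, 348]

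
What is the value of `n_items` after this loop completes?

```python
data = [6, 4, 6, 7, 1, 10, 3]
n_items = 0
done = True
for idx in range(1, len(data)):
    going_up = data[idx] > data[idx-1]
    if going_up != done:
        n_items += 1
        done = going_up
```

Count direction changes in [6, 4, 6, 7, 1, 10, 3]
`n_items` takes the values: 0 → 1 → 2 → 3 → 4 → 5

Answer: 5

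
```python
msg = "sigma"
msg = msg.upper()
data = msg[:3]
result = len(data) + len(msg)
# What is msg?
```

Trace:
`msg = "sigma"` → msg = 'sigma'
`msg = msg.upper()` → msg = 'SIGMA'
`data = msg[:3]` → data = 'SIG'
`result = len(data) + len(msg)` → result = 8
So msg = 'SIGMA'

Answer: 'SIGMA'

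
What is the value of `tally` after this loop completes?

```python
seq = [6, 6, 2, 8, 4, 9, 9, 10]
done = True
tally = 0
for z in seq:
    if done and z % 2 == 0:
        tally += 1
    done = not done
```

Count even values at even positions
`tally` takes the values: 0 → 1 → 2 → 3

Answer: 3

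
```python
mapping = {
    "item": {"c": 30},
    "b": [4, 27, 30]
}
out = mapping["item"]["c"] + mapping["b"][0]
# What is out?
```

Trace:
`mapping = { ...` → mapping = {'item': {'c': 30}, 'b': [4, 27, 30]}
`out = mapping["item"]["c"] + mapping["b"][0]` → out = 34
So out = 34

Answer: 34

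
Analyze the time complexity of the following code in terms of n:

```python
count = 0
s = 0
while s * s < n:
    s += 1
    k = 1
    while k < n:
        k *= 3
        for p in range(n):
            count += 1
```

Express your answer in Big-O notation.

Each loop level contributes: √n × log n × n. Multiplying the contributions gives O(n√n log n).

Answer: O(n√n log n)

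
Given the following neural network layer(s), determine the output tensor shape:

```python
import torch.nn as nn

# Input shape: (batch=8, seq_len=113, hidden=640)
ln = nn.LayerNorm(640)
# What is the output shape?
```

Input: (8, 113, 640) -> Output: (8, 113, 640)

Answer: (8, 113, 640)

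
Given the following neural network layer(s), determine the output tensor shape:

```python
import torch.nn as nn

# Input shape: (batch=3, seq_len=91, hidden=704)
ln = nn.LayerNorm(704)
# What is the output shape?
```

Input: (3, 91, 704) -> Output: (3, 91, 704)

Answer: (3, 91, 704)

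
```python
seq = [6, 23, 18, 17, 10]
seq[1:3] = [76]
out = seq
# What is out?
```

Trace:
`seq = [6, 23, 18, 17, 10]` → seq = [6, 23, 18, 17, 10]
`seq[1:3] = [76]` → seq = [6, 76, 17, 10]
`out = seq` → out = [6, 76, 17, 10]
So out = [6, 76, 17, 10]

Answer: [6, 76, 17, 10]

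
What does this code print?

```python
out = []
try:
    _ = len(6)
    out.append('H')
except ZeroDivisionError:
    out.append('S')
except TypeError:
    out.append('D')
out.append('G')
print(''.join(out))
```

Execution trace: 'D' (except TypeError) → 'G' (after the try/except). Output: DG

Answer: DG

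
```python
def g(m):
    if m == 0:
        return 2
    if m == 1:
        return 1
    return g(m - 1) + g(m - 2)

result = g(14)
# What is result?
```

Build up from base cases: g(0)=2, g(1)=1, g(2)=3, g(3)=4, g(4)=7, g(5)=11, g(6)=18, ..., g(14)=843

Answer: 843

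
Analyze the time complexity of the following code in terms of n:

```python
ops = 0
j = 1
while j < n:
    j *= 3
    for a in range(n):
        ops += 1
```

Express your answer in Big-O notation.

Each loop level contributes: log n × n. Multiplying the contributions gives O(n log n).

Answer: O(n log n)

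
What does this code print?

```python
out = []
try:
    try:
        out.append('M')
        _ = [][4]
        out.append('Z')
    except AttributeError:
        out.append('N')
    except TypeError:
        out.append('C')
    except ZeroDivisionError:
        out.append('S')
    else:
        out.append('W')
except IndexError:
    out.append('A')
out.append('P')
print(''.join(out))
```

Execution trace: 'M' (inner try body) → 'A' (outer except IndexError) → 'P' (after the try/except). Output: MAP

Answer: MAP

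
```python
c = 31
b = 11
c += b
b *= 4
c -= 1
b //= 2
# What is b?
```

Trace:
`c = 31` → c = 31
`b = 11` → b = 11
`c += b` → c = 42
`b *= 4` → b = 44
`c -= 1` → c = 41
`b //= 2` → b = 22
So b = 22

Answer: 22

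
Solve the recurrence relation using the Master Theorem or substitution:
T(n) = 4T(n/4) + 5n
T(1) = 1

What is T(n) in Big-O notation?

By Master Theorem: a=4, b=4, f(n)=5n. Since log_4(4) = 1 and f(n) = Θ(n^1), Case 2 applies. T(n) = O(n log n).

Answer: O(n log n)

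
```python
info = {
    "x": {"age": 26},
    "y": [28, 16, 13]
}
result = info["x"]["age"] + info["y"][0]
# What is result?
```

Trace:
`info = { ...` → info = {'x': {'age': 26}, 'y': [28, 16, 13]}
`result = info["x"]["age"] + info["y"][0]` → result = 54
So result = 54

Answer: 54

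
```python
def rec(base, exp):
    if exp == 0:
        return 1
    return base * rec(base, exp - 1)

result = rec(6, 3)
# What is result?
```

rec(6, 3) = 6 * 6 * 6 = 216

Answer: 216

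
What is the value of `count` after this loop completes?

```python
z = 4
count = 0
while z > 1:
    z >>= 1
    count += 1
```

Count right shifts until 1
`count` takes the values: 0 → 1 → 2

Answer: 2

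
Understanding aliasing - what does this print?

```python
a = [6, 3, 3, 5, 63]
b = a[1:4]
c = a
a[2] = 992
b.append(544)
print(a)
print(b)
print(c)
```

Key concept: slice vs alias.
Step by step:
`a = [6, 3, 3, 5, 63]` → a = [6, 3, 3, 5, 63]
`b = a[1:4]` → b = [3, 3, 5]
`c = a` → c = [6, 3, 3, 5, 63] (same object as a)
`a[2] = 992` → a = [6, 3, 992, 5, 63] (same object as c); c = [6, 3, 992, 5, 63] (same object as a)
`b.append(544)` → b = [3, 3, 5, 544]
`print(a)` → prints [6, 3, 992, 5, 63]
`print(b)` → prints [3, 3, 5, 544]
`print(c)` → prints [6, 3, 992, 5, 63]

Answer:
[6, 3, 992, 5, 63]
[3, 3, 5, 544]
[6, 3, 992, 5, 63]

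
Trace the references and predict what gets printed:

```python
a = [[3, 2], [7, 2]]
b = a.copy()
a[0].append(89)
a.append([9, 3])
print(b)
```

Key concept: shallow copy with nested lists.
Step by step:
`a = [[3, 2], [7, 2]]` → a = [[3, 2], [7, 2]]
`b = a.copy()` → b = [[3, 2], [7, 2]]
`a[0].append(89)` → a = [[3, 2, 89], [7, 2]]; b = [[3, 2, 89], [7, 2]]
`a.append([9, 3])` → a = [[3, 2, 89], [7, 2], [9, 3]]
`print(b)` → prints [[3, 2, 89], [7, 2]]

Answer: [[3, 2, 89], [7, 2]]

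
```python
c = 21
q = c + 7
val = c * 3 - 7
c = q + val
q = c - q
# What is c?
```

Trace:
`c = 21` → c = 21
`q = c + 7` → q = 28
`val = c * 3 - 7` → val = 56
`c = q + val` → c = 84
`q = c - q` → q = 56
So c = 84

Answer: 84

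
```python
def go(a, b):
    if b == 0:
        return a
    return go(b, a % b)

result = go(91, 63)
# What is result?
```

go(91, 63) -> go(63, 28) -> go(28, 7) -> go(7, 0) -> 7

Answer: 7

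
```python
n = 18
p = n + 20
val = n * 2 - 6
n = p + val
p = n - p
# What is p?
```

Trace:
`n = 18` → n = 18
`p = n + 20` → p = 38
`val = n * 2 - 6` → val = 30
`n = p + val` → n = 68
`p = n - p` → p = 30
So p = 30

Answer: 30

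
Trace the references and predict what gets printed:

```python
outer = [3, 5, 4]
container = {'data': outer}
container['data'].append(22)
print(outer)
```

Key concept: dict holds reference to list.
Step by step:
`outer = [3, 5, 4]` → outer = [3, 5, 4]
`container = {'data': outer}` → container = {'data': [3, 5, 4]}
`container['data'].append(22)` → outer = [3, 5, 4, 22]; container = {'data': [3, 5, 4, 22]}
`print(outer)` → prints [3, 5, 4, 22]

Answer: [3, 5, 4, 22]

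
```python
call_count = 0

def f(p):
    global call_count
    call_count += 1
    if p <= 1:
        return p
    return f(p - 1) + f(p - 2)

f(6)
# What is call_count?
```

Calls(p) = 1 + Calls(p-1) + Calls(p-2); Calls(0)=Calls(1)=1. For p=6 this gives 25.

Answer: 25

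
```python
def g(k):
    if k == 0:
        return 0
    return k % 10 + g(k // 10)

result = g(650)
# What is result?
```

Sum of digits of 650: 0 + 5 + 6 = 11

Answer: 11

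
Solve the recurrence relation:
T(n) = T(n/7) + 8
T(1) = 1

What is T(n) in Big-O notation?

Each step divides n by 7 and adds 8. After log_7(n) steps we reach T(1)=1. So T(n) = 8·log_7(n) + 1 = O(log n).

Answer: O(log n)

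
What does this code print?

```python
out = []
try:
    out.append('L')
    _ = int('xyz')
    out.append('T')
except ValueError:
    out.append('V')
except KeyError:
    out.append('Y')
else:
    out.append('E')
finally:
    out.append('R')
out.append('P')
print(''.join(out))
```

Execution trace: 'L' (try body) → 'V' (except ValueError) → 'R' (finally) → 'P' (after the try/except). Output: LVRP

Answer: LVRP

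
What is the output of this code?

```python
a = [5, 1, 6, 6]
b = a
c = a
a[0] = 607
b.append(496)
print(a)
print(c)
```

Key concept: multiple aliases.
Step by step:
`a = [5, 1, 6, 6]` → a = [5, 1, 6, 6]
`b = a` → b = [5, 1, 6, 6] (same object as a)
`c = a` → c = [5, 1, 6, 6] (same object as a, b)
`a[0] = 607` → a = [607, 1, 6, 6] (same object as b, c); b = [607, 1, 6, 6] (same object as a, c); c = [607, 1, 6, 6] (same object as a, b)
`b.append(496)` → a = [607, 1, 6, 6, 496] (same object as b, c); b = [607, 1, 6, 6, 496] (same object as a, c); c = [607, 1, 6, 6, 496] (same object as a, b)
`print(a)` → prints [607, 1, 6, 6, 496]
`print(c)` → prints [607, 1, 6, 6, 496]

Answer:
[607, 1, 6, 6, 496]
[607, 1, 6, 6, 496]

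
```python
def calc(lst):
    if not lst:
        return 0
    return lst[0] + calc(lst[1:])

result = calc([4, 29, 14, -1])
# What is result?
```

4 + 29 + 14 + (-1) + 0 = 46

Answer: 46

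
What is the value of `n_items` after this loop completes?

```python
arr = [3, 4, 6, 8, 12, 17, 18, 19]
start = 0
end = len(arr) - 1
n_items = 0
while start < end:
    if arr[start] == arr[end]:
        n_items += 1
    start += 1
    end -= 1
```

Count matching pairs from ends
`n_items` takes the values: 0

Answer: 0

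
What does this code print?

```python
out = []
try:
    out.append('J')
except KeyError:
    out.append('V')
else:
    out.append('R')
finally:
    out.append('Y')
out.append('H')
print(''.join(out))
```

Execution trace: 'J' (try body, no exception) → 'R' (else) → 'Y' (finally) → 'H' (after the try/except). Output: JRYH

Answer: JRYH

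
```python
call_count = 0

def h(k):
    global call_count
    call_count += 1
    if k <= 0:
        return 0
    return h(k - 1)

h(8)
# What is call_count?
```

Linear recursion stepping by 1: 9 calls from k=8 down to ≤0.

Answer: 9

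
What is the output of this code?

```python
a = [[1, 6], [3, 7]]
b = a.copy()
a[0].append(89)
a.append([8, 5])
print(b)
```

Key concept: shallow copy with nested lists.
Step by step:
`a = [[1, 6], [3, 7]]` → a = [[1, 6], [3, 7]]
`b = a.copy()` → b = [[1, 6], [3, 7]]
`a[0].append(89)` → a = [[1, 6, 89], [3, 7]]; b = [[1, 6, 89], [3, 7]]
`a.append([8, 5])` → a = [[1, 6, 89], [3, 7], [8, 5]]
`print(b)` → prints [[1, 6, 89], [3, 7]]

Answer: [[1, 6, 89], [3, 7]]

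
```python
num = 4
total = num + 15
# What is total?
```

Trace:
`num = 4` → num = 4
`total = num + 15` → total = 19
So total = 19

Answer: 19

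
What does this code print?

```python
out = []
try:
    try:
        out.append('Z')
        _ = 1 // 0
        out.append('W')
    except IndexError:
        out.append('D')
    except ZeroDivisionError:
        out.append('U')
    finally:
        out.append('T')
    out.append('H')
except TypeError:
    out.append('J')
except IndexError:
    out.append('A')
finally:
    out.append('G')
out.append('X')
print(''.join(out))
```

Execution trace: 'Z' (inner try body) → 'U' (inner except ZeroDivisionError) → 'T' (inner finally) → 'H' (try body, no exception) → 'G' (finally) → 'X' (after the try/except). Output: ZUTHGX

Answer: ZUTHGX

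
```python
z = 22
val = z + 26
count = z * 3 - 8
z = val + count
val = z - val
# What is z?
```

Trace:
`z = 22` → z = 22
`val = z + 26` → val = 48
`count = z * 3 - 8` → count = 58
`z = val + count` → z = 106
`val = z - val` → val = 58
So z = 106

Answer: 106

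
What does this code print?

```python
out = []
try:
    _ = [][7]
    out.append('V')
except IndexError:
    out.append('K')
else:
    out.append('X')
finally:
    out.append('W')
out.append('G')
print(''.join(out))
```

Execution trace: 'K' (except IndexError) → 'W' (finally) → 'G' (after the try/except). Output: KWG

Answer: KWG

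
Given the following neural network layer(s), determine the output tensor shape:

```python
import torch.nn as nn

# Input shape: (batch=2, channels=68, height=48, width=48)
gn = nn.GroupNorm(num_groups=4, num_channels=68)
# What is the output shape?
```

Input: (2, 68, 48, 48) -> Output: (2, 68, 48, 48)

Answer: (2, 68, 48, 48)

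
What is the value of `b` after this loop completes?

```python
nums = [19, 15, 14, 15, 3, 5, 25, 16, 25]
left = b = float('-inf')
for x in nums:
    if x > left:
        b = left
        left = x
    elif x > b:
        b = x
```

Second largest (with repeats) in [19, 15, 14, 15, 3, 5, 25, 16, 25]
`b` takes the values: -inf → 15 → 19 → 25

Answer: 25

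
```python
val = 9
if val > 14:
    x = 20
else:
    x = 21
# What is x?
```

Trace:
`val = 9` → val = 9
`if val > 14: ...` → val > 14 is False, take else branch → x = 21
So x = 21

Answer: 21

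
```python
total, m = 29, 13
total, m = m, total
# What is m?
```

Trace:
`total, m = 29, 13` → total = 29; m = 13
`total, m = m, total` → total = 13; m = 29
So m = 29

Answer: 29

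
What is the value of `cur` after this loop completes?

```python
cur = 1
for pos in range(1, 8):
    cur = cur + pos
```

Start at 1, add 1 through 7
`cur` takes the values: 1 → 2 → 4 → 7 → 11 → 16 → 22 → 29

Answer: 29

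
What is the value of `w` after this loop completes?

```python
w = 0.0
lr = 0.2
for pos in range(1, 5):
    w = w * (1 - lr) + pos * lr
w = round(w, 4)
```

Moving average with lr=0.2
`w` takes the values: 0.0 → 0.2 → 0.56 → 1.048 → 1.6384

Answer: 1.6384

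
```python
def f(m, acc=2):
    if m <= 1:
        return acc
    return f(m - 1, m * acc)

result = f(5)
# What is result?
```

Accumulator trace (n, acc): (5, 2) -> (4, 10) -> (3, 40) -> (2, 120) -> (1, 240) -> return 240

Answer: 240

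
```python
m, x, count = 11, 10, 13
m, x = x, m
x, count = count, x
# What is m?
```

Trace:
`m, x, count = 11, 10, 13` → m = 11; x = 10; count = 13
`m, x = x, m` → m = 10; x = 11
`x, count = count, x` → x = 13; count = 11
So m = 10

Answer: 10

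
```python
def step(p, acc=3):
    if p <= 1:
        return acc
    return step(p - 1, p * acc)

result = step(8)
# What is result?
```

Accumulator trace (n, acc): (8, 3) -> (7, 24) -> (6, 168) -> (5, 1008) -> (4, 5040) -> (3, 20160) -> (2, 60480) -> (1, 120960) -> return 120960

Answer: 120960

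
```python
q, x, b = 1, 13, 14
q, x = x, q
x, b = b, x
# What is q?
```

Trace:
`q, x, b = 1, 13, 14` → q = 1; x = 13; b = 14
`q, x = x, q` → q = 13; x = 1
`x, b = b, x` → x = 14; b = 1
So q = 13

Answer: 13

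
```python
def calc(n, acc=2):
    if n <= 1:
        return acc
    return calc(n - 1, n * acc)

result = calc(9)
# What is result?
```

Accumulator trace (n, acc): (9, 2) -> (8, 18) -> (7, 144) -> (6, 1008) -> (5, 6048) -> (4, 30240) -> (3, 120960) -> (2, 362880) -> (1, 725760) -> return 725760

Answer: 725760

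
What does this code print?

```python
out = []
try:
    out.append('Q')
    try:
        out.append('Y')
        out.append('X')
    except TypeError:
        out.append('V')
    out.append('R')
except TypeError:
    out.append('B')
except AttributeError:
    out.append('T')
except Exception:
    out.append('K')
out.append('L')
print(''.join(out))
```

Execution trace: 'Q' (try body) → 'Y' (inner try body) → 'X' (inner try body, no exception) → 'R' (try body, no exception) → 'L' (after the try/except). Output: QYXRL

Answer: QYXRL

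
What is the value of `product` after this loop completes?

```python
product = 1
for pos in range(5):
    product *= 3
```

3^5 = 243
`product` takes the values: 1 → 3 → 9 → 27 → 81 → 243

Answer: 243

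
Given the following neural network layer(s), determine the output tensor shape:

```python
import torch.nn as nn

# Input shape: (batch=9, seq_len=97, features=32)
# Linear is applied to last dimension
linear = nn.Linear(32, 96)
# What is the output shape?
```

Input: (9, 97, 32) -> Output: (9, 97, 96)

Answer: (9, 97, 96)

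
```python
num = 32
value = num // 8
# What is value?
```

Trace:
`num = 32` → num = 32
`value = num // 8` → value = 4
So value = 4

Answer: 4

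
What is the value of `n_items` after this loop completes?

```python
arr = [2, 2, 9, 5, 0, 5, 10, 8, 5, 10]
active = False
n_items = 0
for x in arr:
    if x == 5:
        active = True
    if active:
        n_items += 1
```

Count elements after first 5 in [2, 2, 9, 5, 0, 5, 10, 8, 5, 10]
`n_items` takes the values: 0 → 1 → 2 → 3 → 4 → 5 → 6 → 7

Answer: 7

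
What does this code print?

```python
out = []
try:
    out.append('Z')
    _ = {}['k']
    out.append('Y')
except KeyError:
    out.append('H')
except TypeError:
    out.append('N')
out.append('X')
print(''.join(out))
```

Execution trace: 'Z' (try body) → 'H' (except KeyError) → 'X' (after the try/except). Output: ZHX

Answer: ZHX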